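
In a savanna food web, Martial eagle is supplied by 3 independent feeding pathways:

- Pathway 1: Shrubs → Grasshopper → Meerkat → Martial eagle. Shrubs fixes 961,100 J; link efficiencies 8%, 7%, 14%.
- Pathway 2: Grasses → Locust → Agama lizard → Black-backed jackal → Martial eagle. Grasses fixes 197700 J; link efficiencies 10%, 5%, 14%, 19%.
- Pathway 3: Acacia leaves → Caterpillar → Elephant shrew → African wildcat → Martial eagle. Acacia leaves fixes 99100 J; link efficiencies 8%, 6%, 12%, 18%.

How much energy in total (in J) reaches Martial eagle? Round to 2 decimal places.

790.07 J

Pathway 1: 961100 × 0.08 × 0.07 × 0.14 = 753.5024 J
Pathway 2: 197700 × 0.1 × 0.05 × 0.14 × 0.19 = 26.2941 J
Pathway 3: 99100 × 0.08 × 0.06 × 0.12 × 0.18 = 10.274688 J
Total at Martial eagle: 753.5024 + 26.2941 + 10.274688 = 790.071188 J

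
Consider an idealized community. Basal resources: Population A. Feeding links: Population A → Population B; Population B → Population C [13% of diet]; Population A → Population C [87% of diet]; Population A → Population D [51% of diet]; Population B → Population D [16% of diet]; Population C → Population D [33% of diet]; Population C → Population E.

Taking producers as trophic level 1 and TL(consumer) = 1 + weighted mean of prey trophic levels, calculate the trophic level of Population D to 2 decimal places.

2.53

Population B: 1 + 1 = 2
Population C: 1 + (0.13×2 + 0.87×1) = 2.13
Population D: 1 + (0.51×1 + 0.16×2 + 0.33×2.13) = 2.5329
Population E: 1 + 2.13 = 3.13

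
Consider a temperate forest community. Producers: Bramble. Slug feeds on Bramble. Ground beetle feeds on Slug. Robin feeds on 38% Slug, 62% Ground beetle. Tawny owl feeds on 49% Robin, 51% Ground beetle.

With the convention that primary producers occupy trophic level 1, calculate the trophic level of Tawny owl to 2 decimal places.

4.30

Slug: 1 + 1 = 2
Ground beetle: 1 + 2 = 3
Robin: 1 + (0.38×2 + 0.62×3) = 3.62
Tawny owl: 1 + (0.49×3.62 + 0.51×3) = 4.3038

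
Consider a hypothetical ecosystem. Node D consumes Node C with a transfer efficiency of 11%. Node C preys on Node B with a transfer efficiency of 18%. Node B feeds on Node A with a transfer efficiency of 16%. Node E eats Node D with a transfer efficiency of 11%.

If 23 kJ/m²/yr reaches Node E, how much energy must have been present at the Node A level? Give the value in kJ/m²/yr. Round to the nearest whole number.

66001 kJ/m²/yr

Cumulative transfer efficiency: 0.16 × 0.18 × 0.11 × 0.11 = 0.00034848
Node A energy = 23 / 0.00034848 = 66001 kJ/m²/yr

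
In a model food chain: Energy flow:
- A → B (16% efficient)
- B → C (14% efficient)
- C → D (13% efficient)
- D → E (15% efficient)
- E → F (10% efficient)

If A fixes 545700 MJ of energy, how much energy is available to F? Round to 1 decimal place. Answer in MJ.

B: 545700 × 0.16 = 87312 MJ
C: 87312 × 0.14 = 12223.68 MJ
D: 12223.68 × 0.13 = 1589.0784 MJ
E: 1589.0784 × 0.15 = 238.36176 MJ
F: 238.36176 × 0.1 = 23.836176 MJ

23.8 MJ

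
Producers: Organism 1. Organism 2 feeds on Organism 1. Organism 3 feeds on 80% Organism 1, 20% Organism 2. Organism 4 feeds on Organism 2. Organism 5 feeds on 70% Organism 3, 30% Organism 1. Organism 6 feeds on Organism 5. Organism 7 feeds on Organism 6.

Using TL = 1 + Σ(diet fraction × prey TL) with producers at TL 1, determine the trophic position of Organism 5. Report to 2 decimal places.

2.84

Organism 2: 1 + 1 = 2
Organism 3: 1 + (0.8×1 + 0.2×2) = 2.2
Organism 4: 1 + 2 = 3
Organism 5: 1 + (0.7×2.2 + 0.3×1) = 2.84
Organism 6: 1 + 2.84 = 3.84
Organism 7: 1 + 3.84 = 4.84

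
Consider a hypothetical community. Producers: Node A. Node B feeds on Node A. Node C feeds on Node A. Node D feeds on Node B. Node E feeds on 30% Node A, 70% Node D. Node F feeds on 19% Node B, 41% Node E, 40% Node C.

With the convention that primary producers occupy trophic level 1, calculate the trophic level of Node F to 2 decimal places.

Node B: 1 + 1 = 2
Node C: 1 + 1 = 2
Node D: 1 + 2 = 3
Node E: 1 + (0.3×1 + 0.7×3) = 3.4
Node F: 1 + (0.19×2 + 0.41×3.4 + 0.4×2) = 3.574

3.57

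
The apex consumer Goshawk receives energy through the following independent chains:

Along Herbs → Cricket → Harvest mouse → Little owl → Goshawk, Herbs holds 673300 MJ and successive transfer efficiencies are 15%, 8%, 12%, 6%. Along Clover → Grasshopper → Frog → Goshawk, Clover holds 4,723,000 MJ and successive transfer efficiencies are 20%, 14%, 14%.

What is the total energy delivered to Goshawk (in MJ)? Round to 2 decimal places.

18572.33 MJ

Via Herbs: 673300 × 0.15 × 0.08 × 0.12 × 0.06 = 58.17312 MJ
Via Clover: 4723000 × 0.2 × 0.14 × 0.14 = 18514.16 MJ
Total at Goshawk: 58.17312 + 18514.16 = 18572.33312 MJ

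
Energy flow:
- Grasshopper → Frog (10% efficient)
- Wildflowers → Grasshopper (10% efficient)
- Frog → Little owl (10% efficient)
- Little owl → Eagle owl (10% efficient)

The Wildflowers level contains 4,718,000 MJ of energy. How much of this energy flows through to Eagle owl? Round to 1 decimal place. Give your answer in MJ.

471.8 MJ

Grasshopper: 4718000 × 0.1 = 471800 MJ
Frog: 471800 × 0.1 = 47180 MJ
Little owl: 47180 × 0.1 = 4718 MJ
Eagle owl: 4718 × 0.1 = 471.8 MJ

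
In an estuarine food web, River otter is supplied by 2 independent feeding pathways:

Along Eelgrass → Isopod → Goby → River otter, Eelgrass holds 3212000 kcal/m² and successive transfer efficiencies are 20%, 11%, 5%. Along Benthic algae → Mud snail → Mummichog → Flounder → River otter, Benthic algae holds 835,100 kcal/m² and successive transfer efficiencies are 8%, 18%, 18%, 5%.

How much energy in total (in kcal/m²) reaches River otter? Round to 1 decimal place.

Via Eelgrass: 3212000 × 0.2 × 0.11 × 0.05 = 3533.2 kcal/m²
Via Benthic algae: 835100 × 0.08 × 0.18 × 0.18 × 0.05 = 108.22896 kcal/m²
Total at River otter: 3533.2 + 108.22896 = 3641.42896 kcal/m²

3641.4 kcal/m²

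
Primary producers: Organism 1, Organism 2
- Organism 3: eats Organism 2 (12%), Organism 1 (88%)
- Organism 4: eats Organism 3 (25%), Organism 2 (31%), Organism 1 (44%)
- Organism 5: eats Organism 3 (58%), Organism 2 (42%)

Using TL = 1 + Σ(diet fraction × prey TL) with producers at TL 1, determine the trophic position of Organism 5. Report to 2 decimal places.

Organism 3: 1 + (0.12×1 + 0.88×1) = 2
Organism 4: 1 + (0.25×2 + 0.31×1 + 0.44×1) = 2.25
Organism 5: 1 + (0.58×2 + 0.42×1) = 2.58

2.58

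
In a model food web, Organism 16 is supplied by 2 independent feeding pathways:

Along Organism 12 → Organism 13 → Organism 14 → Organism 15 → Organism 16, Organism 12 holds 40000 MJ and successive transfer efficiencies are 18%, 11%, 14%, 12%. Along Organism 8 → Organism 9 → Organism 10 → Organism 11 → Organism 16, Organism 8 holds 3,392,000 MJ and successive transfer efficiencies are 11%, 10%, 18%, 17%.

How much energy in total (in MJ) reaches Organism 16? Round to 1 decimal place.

1155.1 MJ

Via Organism 12: 40000 × 0.18 × 0.11 × 0.14 × 0.12 = 13.3056 MJ
Via Organism 8: 3392000 × 0.11 × 0.1 × 0.18 × 0.17 = 1141.7472 MJ
Total at Organism 16: 13.3056 + 1141.7472 = 1155.0528 MJ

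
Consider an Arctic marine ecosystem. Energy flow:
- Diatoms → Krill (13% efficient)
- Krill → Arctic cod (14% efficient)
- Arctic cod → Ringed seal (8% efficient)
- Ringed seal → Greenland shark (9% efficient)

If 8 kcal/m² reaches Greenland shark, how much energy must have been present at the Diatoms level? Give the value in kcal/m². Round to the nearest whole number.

61050 kcal/m²

Cumulative transfer efficiency: 0.13 × 0.14 × 0.08 × 0.09 = 0.00013104
Diatoms energy = 8 / 0.00013104 = 61050 kcal/m²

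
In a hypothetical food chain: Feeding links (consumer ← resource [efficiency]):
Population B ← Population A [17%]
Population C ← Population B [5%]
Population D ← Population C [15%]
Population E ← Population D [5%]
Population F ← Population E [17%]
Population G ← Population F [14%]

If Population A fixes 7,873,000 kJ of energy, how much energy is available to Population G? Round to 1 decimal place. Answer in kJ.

Population B: 7873000 × 0.17 = 1338410 kJ
Population C: 1338410 × 0.05 = 66920.5 kJ
Population D: 66920.5 × 0.15 = 10038.075 kJ
Population E: 10038.075 × 0.05 = 501.90375 kJ
Population F: 501.90375 × 0.17 = 85.3236375 kJ
Population G: 85.3236375 × 0.14 = 11.94530925 kJ

11.9 kJ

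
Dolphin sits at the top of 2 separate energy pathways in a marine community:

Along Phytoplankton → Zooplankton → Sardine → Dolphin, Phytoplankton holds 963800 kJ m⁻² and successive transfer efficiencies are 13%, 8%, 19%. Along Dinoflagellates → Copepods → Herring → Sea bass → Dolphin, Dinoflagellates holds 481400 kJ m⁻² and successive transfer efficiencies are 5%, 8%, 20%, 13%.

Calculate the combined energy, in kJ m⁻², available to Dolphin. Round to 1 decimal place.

1954.5 kJ m⁻²

Via Phytoplankton: 963800 × 0.13 × 0.08 × 0.19 = 1904.4688 kJ m⁻²
Via Dinoflagellates: 481400 × 0.05 × 0.08 × 0.2 × 0.13 = 50.0656 kJ m⁻²
Total at Dolphin: 1904.4688 + 50.0656 = 1954.5344 kJ m⁻²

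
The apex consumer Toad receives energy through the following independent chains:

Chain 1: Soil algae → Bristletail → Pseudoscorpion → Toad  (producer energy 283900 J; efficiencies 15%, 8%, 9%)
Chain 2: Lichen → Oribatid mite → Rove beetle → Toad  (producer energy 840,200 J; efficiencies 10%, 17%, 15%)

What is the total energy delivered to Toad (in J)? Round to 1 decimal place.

2449.1 J

Chain 1: 283900 × 0.15 × 0.08 × 0.09 = 306.612 J
Chain 2: 840200 × 0.1 × 0.17 × 0.15 = 2142.51 J
Total at Toad: 306.612 + 2142.51 = 2449.122 J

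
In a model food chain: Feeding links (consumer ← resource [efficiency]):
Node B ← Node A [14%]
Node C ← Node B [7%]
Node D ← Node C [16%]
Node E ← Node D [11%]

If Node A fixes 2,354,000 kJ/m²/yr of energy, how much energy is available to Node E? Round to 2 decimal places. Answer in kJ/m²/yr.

406.02 kJ/m²/yr

Node B: 2354000 × 0.14 = 329560 kJ/m²/yr
Node C: 329560 × 0.07 = 23069.2 kJ/m²/yr
Node D: 23069.2 × 0.16 = 3691.072 kJ/m²/yr
Node E: 3691.072 × 0.11 = 406.01792 kJ/m²/yr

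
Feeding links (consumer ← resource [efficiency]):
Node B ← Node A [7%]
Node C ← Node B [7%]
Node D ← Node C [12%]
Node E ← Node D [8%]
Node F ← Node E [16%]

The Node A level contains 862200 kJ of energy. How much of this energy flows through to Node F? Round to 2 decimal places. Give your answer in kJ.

Node B: 862200 × 0.07 = 60354 kJ
Node C: 60354 × 0.07 = 4224.78 kJ
Node D: 4224.78 × 0.12 = 506.9736 kJ
Node E: 506.9736 × 0.08 = 40.557888 kJ
Node F: 40.557888 × 0.16 = 6.48926208 kJ

6.49 kJ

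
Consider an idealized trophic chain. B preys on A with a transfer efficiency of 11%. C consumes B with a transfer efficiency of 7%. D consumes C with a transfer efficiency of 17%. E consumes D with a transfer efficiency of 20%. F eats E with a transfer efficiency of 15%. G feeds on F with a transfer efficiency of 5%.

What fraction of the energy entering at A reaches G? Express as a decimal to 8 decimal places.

0.00000196

Product of link efficiencies: 0.11 × 0.07 × 0.17 × 0.2 × 0.15 × 0.05 = 0.0000019635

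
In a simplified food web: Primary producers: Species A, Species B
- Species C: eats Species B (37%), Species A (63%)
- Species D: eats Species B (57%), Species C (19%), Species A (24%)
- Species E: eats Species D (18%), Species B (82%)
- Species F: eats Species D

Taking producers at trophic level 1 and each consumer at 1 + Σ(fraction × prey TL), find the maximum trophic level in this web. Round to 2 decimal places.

Species C: 1 + (0.37×1 + 0.63×1) = 2
Species D: 1 + (0.57×1 + 0.19×2 + 0.24×1) = 2.19
Species E: 1 + (0.18×2.19 + 0.82×1) = 2.2142
Species F: 1 + 2.19 = 3.19

3.19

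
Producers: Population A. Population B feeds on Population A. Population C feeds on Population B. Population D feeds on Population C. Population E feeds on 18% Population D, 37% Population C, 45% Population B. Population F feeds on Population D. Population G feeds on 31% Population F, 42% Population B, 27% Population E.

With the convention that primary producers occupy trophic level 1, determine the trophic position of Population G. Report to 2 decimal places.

4.40

Population B: 1 + 1 = 2
Population C: 1 + 2 = 3
Population D: 1 + 3 = 4
Population E: 1 + (0.18×4 + 0.37×3 + 0.45×2) = 3.73
Population F: 1 + 4 = 5
Population G: 1 + (0.31×5 + 0.42×2 + 0.27×3.73) = 4.3971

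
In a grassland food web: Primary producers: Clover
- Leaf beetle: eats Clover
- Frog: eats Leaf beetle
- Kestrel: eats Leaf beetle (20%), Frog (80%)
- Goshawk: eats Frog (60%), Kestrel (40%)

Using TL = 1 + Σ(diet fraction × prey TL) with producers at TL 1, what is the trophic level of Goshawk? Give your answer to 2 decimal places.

4.32

Leaf beetle: 1 + 1 = 2
Frog: 1 + 2 = 3
Kestrel: 1 + (0.2×2 + 0.8×3) = 3.8
Goshawk: 1 + (0.6×3 + 0.4×3.8) = 4.32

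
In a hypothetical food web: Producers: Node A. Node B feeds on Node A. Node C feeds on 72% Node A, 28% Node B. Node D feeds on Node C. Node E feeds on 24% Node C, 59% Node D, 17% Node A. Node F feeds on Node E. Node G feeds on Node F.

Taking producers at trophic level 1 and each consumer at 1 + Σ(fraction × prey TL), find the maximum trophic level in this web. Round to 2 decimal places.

Node B: 1 + 1 = 2
Node C: 1 + (0.72×1 + 0.28×2) = 2.28
Node D: 1 + 2.28 = 3.28
Node E: 1 + (0.24×2.28 + 0.59×3.28 + 0.17×1) = 3.6524
Node F: 1 + 3.6524 = 4.6524
Node G: 1 + 4.6524 = 5.6524

5.65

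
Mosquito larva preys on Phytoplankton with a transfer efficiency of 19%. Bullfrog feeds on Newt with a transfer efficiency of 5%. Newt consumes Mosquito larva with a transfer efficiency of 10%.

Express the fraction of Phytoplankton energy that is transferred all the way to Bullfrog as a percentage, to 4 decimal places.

0.0950%

Product of link efficiencies: 0.19 × 0.1 × 0.05 = 0.00095
As a percentage: 0.00095 × 100 = 0.0950%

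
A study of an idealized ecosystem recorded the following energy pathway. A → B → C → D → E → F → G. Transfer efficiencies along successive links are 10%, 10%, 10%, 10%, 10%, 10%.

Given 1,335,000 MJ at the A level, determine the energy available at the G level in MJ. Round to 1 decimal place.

B: 1335000 × 0.1 = 133500 MJ
C: 133500 × 0.1 = 13350 MJ
D: 13350 × 0.1 = 1335 MJ
E: 1335 × 0.1 = 133.5 MJ
F: 133.5 × 0.1 = 13.35 MJ
G: 13.35 × 0.1 = 1.335 MJ

1.3 MJ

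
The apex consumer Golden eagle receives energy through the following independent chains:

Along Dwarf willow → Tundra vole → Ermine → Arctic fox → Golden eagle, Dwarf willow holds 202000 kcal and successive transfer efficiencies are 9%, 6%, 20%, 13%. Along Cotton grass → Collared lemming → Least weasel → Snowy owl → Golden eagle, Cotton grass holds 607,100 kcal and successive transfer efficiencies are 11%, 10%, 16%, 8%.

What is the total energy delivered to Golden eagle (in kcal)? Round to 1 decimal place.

113.8 kcal

Via Dwarf willow: 202000 × 0.09 × 0.06 × 0.2 × 0.13 = 28.3608 kcal
Via Cotton grass: 607100 × 0.11 × 0.1 × 0.16 × 0.08 = 85.47968 kcal
Total at Golden eagle: 28.3608 + 85.47968 = 113.84048 kcal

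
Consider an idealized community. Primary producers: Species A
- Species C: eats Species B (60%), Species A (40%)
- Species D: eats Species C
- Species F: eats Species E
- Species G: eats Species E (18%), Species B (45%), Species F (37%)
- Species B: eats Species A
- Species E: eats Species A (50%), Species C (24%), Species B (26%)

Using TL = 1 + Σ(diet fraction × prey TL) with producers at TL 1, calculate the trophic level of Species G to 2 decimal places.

3.72

Species B: 1 + 1 = 2
Species C: 1 + (0.6×2 + 0.4×1) = 2.6
Species D: 1 + 2.6 = 3.6
Species E: 1 + (0.5×1 + 0.24×2.6 + 0.26×2) = 2.644
Species F: 1 + 2.644 = 3.644
Species G: 1 + (0.18×2.644 + 0.45×2 + 0.37×3.644) = 3.7242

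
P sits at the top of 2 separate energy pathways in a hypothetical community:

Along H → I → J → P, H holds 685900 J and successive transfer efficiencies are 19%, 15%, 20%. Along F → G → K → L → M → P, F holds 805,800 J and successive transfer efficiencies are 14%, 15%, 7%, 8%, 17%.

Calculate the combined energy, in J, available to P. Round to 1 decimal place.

Via H: 685900 × 0.19 × 0.15 × 0.2 = 3909.63 J
Via F: 805800 × 0.14 × 0.15 × 0.07 × 0.08 × 0.17 = 16.1095536 J
Total at P: 3909.63 + 16.1095536 = 3925.7395536 J

3925.7 J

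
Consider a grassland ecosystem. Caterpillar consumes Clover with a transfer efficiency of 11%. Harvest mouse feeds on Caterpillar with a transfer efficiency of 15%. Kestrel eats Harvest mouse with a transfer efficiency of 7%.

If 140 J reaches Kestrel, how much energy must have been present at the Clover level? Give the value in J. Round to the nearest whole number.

121212 J

Cumulative transfer efficiency: 0.11 × 0.15 × 0.07 = 0.001155
Clover energy = 140 / 0.001155 = 121212 J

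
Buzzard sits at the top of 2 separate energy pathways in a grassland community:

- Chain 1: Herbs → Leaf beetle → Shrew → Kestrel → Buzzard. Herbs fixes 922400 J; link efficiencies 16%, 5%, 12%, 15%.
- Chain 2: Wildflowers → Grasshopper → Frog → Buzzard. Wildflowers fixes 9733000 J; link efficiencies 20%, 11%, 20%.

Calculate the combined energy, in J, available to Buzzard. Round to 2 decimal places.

Chain 1: 922400 × 0.16 × 0.05 × 0.12 × 0.15 = 132.8256 J
Chain 2: 9733000 × 0.2 × 0.11 × 0.2 = 42825.2 J
Total at Buzzard: 132.8256 + 42825.2 = 42958.0256 J

42958.03 J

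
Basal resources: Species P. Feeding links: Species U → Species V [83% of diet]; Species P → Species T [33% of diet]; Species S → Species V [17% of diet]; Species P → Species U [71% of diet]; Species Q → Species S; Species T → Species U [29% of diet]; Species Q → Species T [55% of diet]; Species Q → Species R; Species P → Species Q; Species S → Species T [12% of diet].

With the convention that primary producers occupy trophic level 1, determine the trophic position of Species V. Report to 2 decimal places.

Species Q: 1 + 1 = 2
Species R: 1 + 2 = 3
Species S: 1 + 2 = 3
Species T: 1 + (0.55×2 + 0.12×3 + 0.33×1) = 2.79
Species U: 1 + (0.29×2.79 + 0.71×1) = 2.5191
Species V: 1 + (0.17×3 + 0.83×2.5191) = 3.600853

3.60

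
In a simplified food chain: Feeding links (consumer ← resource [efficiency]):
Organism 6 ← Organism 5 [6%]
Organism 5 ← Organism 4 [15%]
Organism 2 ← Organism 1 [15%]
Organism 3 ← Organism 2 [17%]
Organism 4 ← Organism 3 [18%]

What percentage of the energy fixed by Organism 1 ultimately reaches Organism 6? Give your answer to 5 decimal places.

Product of link efficiencies: 0.15 × 0.17 × 0.18 × 0.15 × 0.06 = 0.00004131
As a percentage: 0.00004131 × 100 = 0.00413%

0.00413%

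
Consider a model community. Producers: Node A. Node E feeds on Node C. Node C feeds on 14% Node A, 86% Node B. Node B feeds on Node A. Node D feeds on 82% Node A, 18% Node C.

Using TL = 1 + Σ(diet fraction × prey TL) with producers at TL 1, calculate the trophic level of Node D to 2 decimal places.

Node B: 1 + 1 = 2
Node C: 1 + (0.14×1 + 0.86×2) = 2.86
Node D: 1 + (0.82×1 + 0.18×2.86) = 2.3348
Node E: 1 + 2.86 = 3.86

2.33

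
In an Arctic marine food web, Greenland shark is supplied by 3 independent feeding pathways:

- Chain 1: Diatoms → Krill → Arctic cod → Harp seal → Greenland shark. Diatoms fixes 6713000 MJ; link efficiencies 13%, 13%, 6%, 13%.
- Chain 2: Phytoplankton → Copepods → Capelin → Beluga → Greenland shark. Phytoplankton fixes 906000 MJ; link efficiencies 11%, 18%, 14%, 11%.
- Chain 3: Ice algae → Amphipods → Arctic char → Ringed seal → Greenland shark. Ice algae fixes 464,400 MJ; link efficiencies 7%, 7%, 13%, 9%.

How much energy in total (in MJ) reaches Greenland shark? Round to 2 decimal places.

1187.79 MJ

Chain 1: 6713000 × 0.13 × 0.13 × 0.06 × 0.13 = 884.90766 MJ
Chain 2: 906000 × 0.11 × 0.18 × 0.14 × 0.11 = 276.25752 MJ
Chain 3: 464400 × 0.07 × 0.07 × 0.13 × 0.09 = 26.624052 MJ
Total at Greenland shark: 884.90766 + 276.25752 + 26.624052 = 1187.789232 MJ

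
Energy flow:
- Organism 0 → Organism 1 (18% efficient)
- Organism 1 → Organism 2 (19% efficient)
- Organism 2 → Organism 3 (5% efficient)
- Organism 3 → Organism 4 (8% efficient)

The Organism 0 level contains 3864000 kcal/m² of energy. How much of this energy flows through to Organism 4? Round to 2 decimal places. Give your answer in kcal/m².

528.60 kcal/m²

Organism 1: 3864000 × 0.18 = 695520 kcal/m²
Organism 2: 695520 × 0.19 = 132148.8 kcal/m²
Organism 3: 132148.8 × 0.05 = 6607.44 kcal/m²
Organism 4: 6607.44 × 0.08 = 528.5952 kcal/m²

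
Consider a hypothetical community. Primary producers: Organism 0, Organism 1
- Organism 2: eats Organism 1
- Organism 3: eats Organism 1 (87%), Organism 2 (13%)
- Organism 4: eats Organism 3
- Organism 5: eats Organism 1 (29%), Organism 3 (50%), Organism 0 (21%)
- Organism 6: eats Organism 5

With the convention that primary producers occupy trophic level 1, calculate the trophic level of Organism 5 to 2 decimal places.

Organism 2: 1 + 1 = 2
Organism 3: 1 + (0.87×1 + 0.13×2) = 2.13
Organism 4: 1 + 2.13 = 3.13
Organism 5: 1 + (0.29×1 + 0.5×2.13 + 0.21×1) = 2.565
Organism 6: 1 + 2.565 = 3.565

2.57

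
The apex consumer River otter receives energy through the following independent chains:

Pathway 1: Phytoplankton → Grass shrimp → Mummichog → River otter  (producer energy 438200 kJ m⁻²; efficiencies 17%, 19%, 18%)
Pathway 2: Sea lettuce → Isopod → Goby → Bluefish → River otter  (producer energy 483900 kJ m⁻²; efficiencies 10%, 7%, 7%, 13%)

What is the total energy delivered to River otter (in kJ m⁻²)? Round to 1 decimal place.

Pathway 1: 438200 × 0.17 × 0.19 × 0.18 = 2547.6948 kJ m⁻²
Pathway 2: 483900 × 0.1 × 0.07 × 0.07 × 0.13 = 30.82443 kJ m⁻²
Total at River otter: 2547.6948 + 30.82443 = 2578.51923 kJ m⁻²

2578.5 kJ m⁻²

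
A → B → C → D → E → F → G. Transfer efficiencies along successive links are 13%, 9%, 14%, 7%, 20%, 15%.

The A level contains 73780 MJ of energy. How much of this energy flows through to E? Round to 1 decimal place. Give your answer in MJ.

8.5 MJ

B: 73780 × 0.13 = 9591.4 MJ
C: 9591.4 × 0.09 = 863.226 MJ
D: 863.226 × 0.14 = 120.85164 MJ
E: 120.85164 × 0.07 = 8.4596148 MJ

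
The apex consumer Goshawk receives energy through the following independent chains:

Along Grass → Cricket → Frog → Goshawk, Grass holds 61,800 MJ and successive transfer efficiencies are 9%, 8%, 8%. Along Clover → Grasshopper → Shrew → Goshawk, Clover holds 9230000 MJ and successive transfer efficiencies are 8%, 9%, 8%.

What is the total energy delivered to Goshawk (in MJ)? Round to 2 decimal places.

Via Grass: 61800 × 0.09 × 0.08 × 0.08 = 35.5968 MJ
Via Clover: 9230000 × 0.08 × 0.09 × 0.08 = 5316.48 MJ
Total at Goshawk: 35.5968 + 5316.48 = 5352.0768 MJ

5352.08 MJ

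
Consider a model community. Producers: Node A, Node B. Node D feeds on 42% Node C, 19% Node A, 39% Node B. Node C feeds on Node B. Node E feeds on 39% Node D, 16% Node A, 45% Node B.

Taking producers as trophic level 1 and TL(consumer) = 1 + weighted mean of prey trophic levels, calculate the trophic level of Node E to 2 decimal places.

Node C: 1 + 1 = 2
Node D: 1 + (0.42×2 + 0.19×1 + 0.39×1) = 2.42
Node E: 1 + (0.39×2.42 + 0.16×1 + 0.45×1) = 2.5538

2.55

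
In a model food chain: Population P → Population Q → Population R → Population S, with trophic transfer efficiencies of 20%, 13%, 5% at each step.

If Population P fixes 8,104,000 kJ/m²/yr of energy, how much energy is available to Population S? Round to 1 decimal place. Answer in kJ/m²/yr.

10535.2 kJ/m²/yr

Population Q: 8104000 × 0.2 = 1620800 kJ/m²/yr
Population R: 1620800 × 0.13 = 210704 kJ/m²/yr
Population S: 210704 × 0.05 = 10535.2 kJ/m²/yr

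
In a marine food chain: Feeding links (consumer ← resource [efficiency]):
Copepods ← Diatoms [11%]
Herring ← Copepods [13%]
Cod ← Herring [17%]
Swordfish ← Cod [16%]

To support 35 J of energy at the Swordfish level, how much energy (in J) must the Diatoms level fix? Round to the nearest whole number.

Cumulative transfer efficiency: 0.11 × 0.13 × 0.17 × 0.16 = 0.00038896
Diatoms energy = 35 / 0.00038896 = 89984 J

89984 J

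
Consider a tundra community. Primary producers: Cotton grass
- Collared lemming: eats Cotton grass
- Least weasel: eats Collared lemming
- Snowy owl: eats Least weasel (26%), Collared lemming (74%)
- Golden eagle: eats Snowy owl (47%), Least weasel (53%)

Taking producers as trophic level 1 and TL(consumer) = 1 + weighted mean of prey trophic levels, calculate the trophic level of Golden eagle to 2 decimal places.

Collared lemming: 1 + 1 = 2
Least weasel: 1 + 2 = 3
Snowy owl: 1 + (0.26×3 + 0.74×2) = 3.26
Golden eagle: 1 + (0.47×3.26 + 0.53×3) = 4.1222

4.12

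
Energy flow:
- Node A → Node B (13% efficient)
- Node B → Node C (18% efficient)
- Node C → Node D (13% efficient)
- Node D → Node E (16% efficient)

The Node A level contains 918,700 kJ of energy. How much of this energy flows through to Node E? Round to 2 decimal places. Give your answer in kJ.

Node B: 918700 × 0.13 = 119431 kJ
Node C: 119431 × 0.18 = 21497.58 kJ
Node D: 21497.58 × 0.13 = 2794.6854 kJ
Node E: 2794.6854 × 0.16 = 447.149664 kJ

447.15 kJ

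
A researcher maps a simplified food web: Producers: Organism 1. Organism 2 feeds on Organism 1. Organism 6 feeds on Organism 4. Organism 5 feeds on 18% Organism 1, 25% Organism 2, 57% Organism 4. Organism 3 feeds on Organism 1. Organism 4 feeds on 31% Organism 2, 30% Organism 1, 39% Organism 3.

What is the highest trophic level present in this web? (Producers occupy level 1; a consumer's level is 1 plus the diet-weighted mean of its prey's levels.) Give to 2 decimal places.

Organism 2: 1 + 1 = 2
Organism 3: 1 + 1 = 2
Organism 4: 1 + (0.31×2 + 0.3×1 + 0.39×2) = 2.7
Organism 5: 1 + (0.18×1 + 0.25×2 + 0.57×2.7) = 3.219
Organism 6: 1 + 2.7 = 3.7

3.70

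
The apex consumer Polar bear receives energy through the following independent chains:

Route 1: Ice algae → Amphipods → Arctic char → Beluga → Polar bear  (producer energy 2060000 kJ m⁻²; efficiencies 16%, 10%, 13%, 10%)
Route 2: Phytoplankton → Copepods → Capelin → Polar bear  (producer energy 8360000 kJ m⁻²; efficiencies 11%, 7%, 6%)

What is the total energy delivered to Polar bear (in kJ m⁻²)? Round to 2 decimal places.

Route 1: 2060000 × 0.16 × 0.1 × 0.13 × 0.1 = 428.48 kJ m⁻²
Route 2: 8360000 × 0.11 × 0.07 × 0.06 = 3862.32 kJ m⁻²
Total at Polar bear: 428.48 + 3862.32 = 4290.8 kJ m⁻²

4290.80 kJ m⁻²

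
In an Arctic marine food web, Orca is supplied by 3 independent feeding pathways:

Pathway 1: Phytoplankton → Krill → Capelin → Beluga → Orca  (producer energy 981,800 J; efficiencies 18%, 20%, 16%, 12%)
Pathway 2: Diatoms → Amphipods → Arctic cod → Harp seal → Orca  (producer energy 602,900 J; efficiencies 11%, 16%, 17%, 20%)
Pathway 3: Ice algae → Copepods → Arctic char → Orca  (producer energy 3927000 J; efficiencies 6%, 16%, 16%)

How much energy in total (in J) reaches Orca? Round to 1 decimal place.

Pathway 1: 981800 × 0.18 × 0.2 × 0.16 × 0.12 = 678.62016 J
Pathway 2: 602900 × 0.11 × 0.16 × 0.17 × 0.2 = 360.77536 J
Pathway 3: 3927000 × 0.06 × 0.16 × 0.16 = 6031.872 J
Total at Orca: 678.62016 + 360.77536 + 6031.872 = 7071.26752 J

7071.3 J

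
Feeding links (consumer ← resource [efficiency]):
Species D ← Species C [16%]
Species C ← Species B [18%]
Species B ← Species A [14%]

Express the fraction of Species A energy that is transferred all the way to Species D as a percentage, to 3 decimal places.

0.403%

Product of link efficiencies: 0.14 × 0.18 × 0.16 = 0.004032
As a percentage: 0.004032 × 100 = 0.403%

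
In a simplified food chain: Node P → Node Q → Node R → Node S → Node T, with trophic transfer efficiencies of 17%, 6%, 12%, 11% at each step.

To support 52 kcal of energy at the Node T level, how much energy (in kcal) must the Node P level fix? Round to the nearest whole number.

Cumulative transfer efficiency: 0.17 × 0.06 × 0.12 × 0.11 = 0.00013464
Node P energy = 52 / 0.00013464 = 386215 kcal

386215 kcal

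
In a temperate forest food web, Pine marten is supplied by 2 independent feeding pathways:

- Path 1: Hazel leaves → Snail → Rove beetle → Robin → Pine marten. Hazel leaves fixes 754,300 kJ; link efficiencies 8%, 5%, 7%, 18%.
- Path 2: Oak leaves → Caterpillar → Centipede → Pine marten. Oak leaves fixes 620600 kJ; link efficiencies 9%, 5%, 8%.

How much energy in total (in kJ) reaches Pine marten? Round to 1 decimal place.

Path 1: 754300 × 0.08 × 0.05 × 0.07 × 0.18 = 38.01672 kJ
Path 2: 620600 × 0.09 × 0.05 × 0.08 = 223.416 kJ
Total at Pine marten: 38.01672 + 223.416 = 261.43272 kJ

261.4 kJ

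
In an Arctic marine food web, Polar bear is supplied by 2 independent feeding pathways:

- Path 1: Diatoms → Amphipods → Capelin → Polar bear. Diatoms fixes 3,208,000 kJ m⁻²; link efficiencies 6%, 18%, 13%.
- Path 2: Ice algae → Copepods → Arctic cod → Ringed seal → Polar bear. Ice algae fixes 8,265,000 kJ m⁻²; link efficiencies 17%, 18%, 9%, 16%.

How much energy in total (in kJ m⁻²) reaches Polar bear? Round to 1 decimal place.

Path 1: 3208000 × 0.06 × 0.18 × 0.13 = 4504.032 kJ m⁻²
Path 2: 8265000 × 0.17 × 0.18 × 0.09 × 0.16 = 3641.8896 kJ m⁻²
Total at Polar bear: 4504.032 + 3641.8896 = 8145.9216 kJ m⁻²

8145.9 kJ m⁻²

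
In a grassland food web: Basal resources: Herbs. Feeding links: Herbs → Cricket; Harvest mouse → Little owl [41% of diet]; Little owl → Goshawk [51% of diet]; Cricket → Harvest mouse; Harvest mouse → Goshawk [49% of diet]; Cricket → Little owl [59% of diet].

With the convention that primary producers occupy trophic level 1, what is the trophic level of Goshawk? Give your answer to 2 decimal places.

4.21

Cricket: 1 + 1 = 2
Harvest mouse: 1 + 2 = 3
Little owl: 1 + (0.41×3 + 0.59×2) = 3.41
Goshawk: 1 + (0.49×3 + 0.51×3.41) = 4.2091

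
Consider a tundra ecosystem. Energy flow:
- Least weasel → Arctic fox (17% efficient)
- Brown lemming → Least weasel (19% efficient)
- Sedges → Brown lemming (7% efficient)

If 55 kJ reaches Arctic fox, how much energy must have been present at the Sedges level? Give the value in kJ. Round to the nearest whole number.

Cumulative transfer efficiency: 0.07 × 0.19 × 0.17 = 0.002261
Sedges energy = 55 / 0.002261 = 24326 kJ

24326 kJ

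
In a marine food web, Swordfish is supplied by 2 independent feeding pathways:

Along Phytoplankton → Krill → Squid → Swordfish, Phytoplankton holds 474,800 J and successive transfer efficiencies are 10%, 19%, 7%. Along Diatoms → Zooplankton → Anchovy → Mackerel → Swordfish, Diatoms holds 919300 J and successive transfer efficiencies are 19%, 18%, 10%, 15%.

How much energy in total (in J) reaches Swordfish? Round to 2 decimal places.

Via Phytoplankton: 474800 × 0.1 × 0.19 × 0.07 = 631.484 J
Via Diatoms: 919300 × 0.19 × 0.18 × 0.1 × 0.15 = 471.6009 J
Total at Swordfish: 631.484 + 471.6009 = 1103.0849 J

1103.08 J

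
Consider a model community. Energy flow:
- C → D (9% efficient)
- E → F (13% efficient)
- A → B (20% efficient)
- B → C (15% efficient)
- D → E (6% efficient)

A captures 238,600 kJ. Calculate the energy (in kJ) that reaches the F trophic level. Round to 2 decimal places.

5.02 kJ

B: 238600 × 0.2 = 47720 kJ
C: 47720 × 0.15 = 7158 kJ
D: 7158 × 0.09 = 644.22 kJ
E: 644.22 × 0.06 = 38.6532 kJ
F: 38.6532 × 0.13 = 5.024916 kJ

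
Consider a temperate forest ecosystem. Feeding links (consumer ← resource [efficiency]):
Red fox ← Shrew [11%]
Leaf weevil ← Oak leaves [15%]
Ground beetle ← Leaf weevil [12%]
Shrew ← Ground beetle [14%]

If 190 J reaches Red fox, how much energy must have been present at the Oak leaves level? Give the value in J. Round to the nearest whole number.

Cumulative transfer efficiency: 0.15 × 0.12 × 0.14 × 0.11 = 0.0002772
Oak leaves energy = 190 / 0.0002772 = 685426 J

685426 J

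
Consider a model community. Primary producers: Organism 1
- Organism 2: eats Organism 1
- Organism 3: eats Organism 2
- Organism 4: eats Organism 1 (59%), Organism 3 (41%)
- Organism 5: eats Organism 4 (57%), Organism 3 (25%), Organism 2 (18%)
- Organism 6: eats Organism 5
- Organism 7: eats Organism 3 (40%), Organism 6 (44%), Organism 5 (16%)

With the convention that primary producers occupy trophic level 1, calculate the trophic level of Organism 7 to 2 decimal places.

4.87

Organism 2: 1 + 1 = 2
Organism 3: 1 + 2 = 3
Organism 4: 1 + (0.59×1 + 0.41×3) = 2.82
Organism 5: 1 + (0.57×2.82 + 0.25×3 + 0.18×2) = 3.7174
Organism 6: 1 + 3.7174 = 4.7174
Organism 7: 1 + (0.4×3 + 0.44×4.7174 + 0.16×3.7174) = 4.87044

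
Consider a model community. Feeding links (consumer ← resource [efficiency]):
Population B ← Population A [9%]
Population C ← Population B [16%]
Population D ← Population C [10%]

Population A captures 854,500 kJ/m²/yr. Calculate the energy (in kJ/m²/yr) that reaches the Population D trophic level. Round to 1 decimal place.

Population B: 854500 × 0.09 = 76905 kJ/m²/yr
Population C: 76905 × 0.16 = 12304.8 kJ/m²/yr
Population D: 12304.8 × 0.1 = 1230.48 kJ/m²/yr

1230.5 kJ/m²/yr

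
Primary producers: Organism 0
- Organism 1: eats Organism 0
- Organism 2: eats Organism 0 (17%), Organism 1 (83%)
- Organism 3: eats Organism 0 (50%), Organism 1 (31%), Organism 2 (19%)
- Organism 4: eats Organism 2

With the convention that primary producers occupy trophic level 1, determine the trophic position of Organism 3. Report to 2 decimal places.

2.66

Organism 1: 1 + 1 = 2
Organism 2: 1 + (0.17×1 + 0.83×2) = 2.83
Organism 3: 1 + (0.5×1 + 0.31×2 + 0.19×2.83) = 2.6577
Organism 4: 1 + 2.83 = 3.83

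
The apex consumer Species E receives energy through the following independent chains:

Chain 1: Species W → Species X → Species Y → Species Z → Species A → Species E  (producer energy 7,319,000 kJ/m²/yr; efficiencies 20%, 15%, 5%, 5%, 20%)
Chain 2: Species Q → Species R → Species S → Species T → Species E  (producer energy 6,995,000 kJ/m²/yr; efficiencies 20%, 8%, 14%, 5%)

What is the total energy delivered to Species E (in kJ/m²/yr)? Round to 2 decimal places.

Chain 1: 7319000 × 0.2 × 0.15 × 0.05 × 0.05 × 0.2 = 109.785 kJ/m²/yr
Chain 2: 6995000 × 0.2 × 0.08 × 0.14 × 0.05 = 783.44 kJ/m²/yr
Total at Species E: 109.785 + 783.44 = 893.225 kJ/m²/yr

893.23 kJ/m²/yr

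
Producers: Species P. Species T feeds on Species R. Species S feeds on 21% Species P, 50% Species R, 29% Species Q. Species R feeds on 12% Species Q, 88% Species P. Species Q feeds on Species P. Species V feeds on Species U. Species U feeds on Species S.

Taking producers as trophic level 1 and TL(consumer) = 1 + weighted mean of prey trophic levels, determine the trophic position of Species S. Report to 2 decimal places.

2.85

Species Q: 1 + 1 = 2
Species R: 1 + (0.12×2 + 0.88×1) = 2.12
Species S: 1 + (0.21×1 + 0.5×2.12 + 0.29×2) = 2.85
Species T: 1 + 2.12 = 3.12
Species U: 1 + 2.85 = 3.85
Species V: 1 + 3.85 = 4.85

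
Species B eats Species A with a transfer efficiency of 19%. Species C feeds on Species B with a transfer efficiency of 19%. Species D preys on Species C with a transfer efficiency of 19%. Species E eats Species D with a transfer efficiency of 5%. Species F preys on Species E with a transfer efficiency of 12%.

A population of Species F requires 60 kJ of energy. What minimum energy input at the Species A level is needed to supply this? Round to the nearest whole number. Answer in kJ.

Cumulative transfer efficiency: 0.19 × 0.19 × 0.19 × 0.05 × 0.12 = 0.000041154
Species A energy = 60 / 0.000041154 = 1457938 kJ

1457938 kJ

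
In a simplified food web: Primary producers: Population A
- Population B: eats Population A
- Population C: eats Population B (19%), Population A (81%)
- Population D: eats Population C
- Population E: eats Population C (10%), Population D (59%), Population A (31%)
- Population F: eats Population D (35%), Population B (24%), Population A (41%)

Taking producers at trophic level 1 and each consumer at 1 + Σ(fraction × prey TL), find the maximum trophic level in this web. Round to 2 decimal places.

3.41

Population B: 1 + 1 = 2
Population C: 1 + (0.19×2 + 0.81×1) = 2.19
Population D: 1 + 2.19 = 3.19
Population E: 1 + (0.1×2.19 + 0.59×3.19 + 0.31×1) = 3.4111
Population F: 1 + (0.35×3.19 + 0.24×2 + 0.41×1) = 3.0065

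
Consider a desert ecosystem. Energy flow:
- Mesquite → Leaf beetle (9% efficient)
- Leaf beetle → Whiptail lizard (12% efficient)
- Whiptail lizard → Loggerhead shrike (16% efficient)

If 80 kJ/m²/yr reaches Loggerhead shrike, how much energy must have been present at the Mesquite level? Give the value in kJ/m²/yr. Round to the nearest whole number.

Cumulative transfer efficiency: 0.09 × 0.12 × 0.16 = 0.001728
Mesquite energy = 80 / 0.001728 = 46296 kJ/m²/yr

46296 kJ/m²/yr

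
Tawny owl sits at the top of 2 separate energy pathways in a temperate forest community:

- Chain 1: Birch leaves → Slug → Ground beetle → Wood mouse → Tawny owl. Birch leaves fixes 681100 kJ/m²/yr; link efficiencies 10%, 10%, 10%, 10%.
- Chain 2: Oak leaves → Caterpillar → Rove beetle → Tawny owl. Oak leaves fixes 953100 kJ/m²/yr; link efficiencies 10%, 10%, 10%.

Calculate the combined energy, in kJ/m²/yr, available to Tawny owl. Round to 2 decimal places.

Chain 1: 681100 × 0.1 × 0.1 × 0.1 × 0.1 = 68.11 kJ/m²/yr
Chain 2: 953100 × 0.1 × 0.1 × 0.1 = 953.1 kJ/m²/yr
Total at Tawny owl: 68.11 + 953.1 = 1021.21 kJ/m²/yr

1021.21 kJ/m²/yr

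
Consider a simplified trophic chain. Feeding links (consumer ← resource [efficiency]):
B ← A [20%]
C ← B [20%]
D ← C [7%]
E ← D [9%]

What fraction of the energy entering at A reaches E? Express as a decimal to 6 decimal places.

Product of link efficiencies: 0.2 × 0.2 × 0.07 × 0.09 = 0.000252

0.000252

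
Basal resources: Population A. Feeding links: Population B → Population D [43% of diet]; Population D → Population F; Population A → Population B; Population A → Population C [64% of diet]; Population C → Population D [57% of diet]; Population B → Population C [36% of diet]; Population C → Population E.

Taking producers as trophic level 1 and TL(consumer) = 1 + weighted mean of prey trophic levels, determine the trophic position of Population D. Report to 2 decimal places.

3.21

Population B: 1 + 1 = 2
Population C: 1 + (0.36×2 + 0.64×1) = 2.36
Population D: 1 + (0.57×2.36 + 0.43×2) = 3.2052
Population E: 1 + 2.36 = 3.36
Population F: 1 + 3.2052 = 4.2052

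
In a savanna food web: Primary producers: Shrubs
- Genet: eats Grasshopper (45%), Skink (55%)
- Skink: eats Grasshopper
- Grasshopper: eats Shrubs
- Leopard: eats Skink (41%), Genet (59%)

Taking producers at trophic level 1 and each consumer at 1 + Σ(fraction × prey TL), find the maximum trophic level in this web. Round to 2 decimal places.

4.32

Grasshopper: 1 + 1 = 2
Skink: 1 + 2 = 3
Genet: 1 + (0.45×2 + 0.55×3) = 3.55
Leopard: 1 + (0.41×3 + 0.59×3.55) = 4.3245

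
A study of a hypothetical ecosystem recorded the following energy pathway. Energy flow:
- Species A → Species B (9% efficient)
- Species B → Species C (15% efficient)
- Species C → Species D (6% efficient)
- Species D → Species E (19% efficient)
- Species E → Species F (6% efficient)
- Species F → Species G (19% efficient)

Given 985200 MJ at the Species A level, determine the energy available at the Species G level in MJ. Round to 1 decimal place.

1.7 MJ

Species B: 985200 × 0.09 = 88668 MJ
Species C: 88668 × 0.15 = 13300.2 MJ
Species D: 13300.2 × 0.06 = 798.012 MJ
Species E: 798.012 × 0.19 = 151.62228 MJ
Species F: 151.62228 × 0.06 = 9.0973368 MJ
Species G: 9.0973368 × 0.19 = 1.728493992 MJ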